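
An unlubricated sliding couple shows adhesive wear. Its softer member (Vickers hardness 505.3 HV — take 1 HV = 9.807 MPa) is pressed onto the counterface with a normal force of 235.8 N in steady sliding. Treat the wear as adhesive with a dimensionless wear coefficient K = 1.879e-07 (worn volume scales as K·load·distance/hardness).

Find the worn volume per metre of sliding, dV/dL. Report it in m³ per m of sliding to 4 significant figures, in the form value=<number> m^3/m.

value=8.941e-15 m^3/m

All working math runs at full float precision — displayed values are rounded; rounded just once: 4 significant figures.
Hardness H = 505.3 HV × 9.807 MPa/HV = 4955 MPa = 4.955e+09 Pa.
In SI base units, W = 235.8 N, H = 4.955e+09 Pa, K = 1.879e-07.
Sliding wear rate dV/dL = K·W/H (no L dependence): 1.879e-07 · 235.8 / 4.955e+09 = 8.941e-15 m³/m.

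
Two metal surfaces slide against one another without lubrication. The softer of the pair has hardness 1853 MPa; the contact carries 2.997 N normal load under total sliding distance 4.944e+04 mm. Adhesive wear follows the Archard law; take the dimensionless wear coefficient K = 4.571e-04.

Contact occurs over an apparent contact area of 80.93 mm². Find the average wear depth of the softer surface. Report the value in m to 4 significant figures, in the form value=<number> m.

value=4.516e-07 m

Intermediates are printed rounded. The computation holds full float precision. Rounded once at the end: four significant digits.
Convert: Total distance L = 4.944e+04 mm = 49.44 m.
Convert: Hardness H = 1853 MPa = 1.853e+09 Pa.
Convert: Contact area A = 80.93 mm² = 8.093e-05 m².
Restated in SI base units: W = 2.997 N, H = 1.853e+09 Pa, K = 4.571e-04.
The Archard volume V = K·W·L/H = 4.571e-04 · 2.997 · 49.44 / 1.853e+09 = 3.655e-11 m³.
Mean wear depth h = V/A = 3.655e-11 / 8.093e-05 = 4.516e-07 m.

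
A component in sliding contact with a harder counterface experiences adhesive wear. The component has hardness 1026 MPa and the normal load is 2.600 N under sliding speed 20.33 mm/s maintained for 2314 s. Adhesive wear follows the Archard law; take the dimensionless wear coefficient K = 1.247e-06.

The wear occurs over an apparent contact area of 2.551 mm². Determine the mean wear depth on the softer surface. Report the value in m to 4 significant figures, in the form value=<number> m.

value=5.828e-08 m

All arithmetic runs at exact precision — printed values are rounded; rounded just once to four significant digits.
Sliding speed v = 20.33 mm/s = 0.02033 m/s. The distance L = v·t = 0.02033 m/s × 2314 s = 47.04 m.
Hardness H = 1026 MPa = 1.026e+09 Pa.
Contact area A = 2.551 mm² = 2.551e-06 m².
SI base units throughout: W = 2.600 N, H = 1.026e+09 Pa, K = 1.247e-06.
Archard volume V = K·W·L/H = 1.247e-06 · 2.600 · 47.04 / 1.026e+09 = 1.487e-13 m³.
Wear depth h = V/A = 1.487e-13 / 2.551e-06 = 5.828e-08 m.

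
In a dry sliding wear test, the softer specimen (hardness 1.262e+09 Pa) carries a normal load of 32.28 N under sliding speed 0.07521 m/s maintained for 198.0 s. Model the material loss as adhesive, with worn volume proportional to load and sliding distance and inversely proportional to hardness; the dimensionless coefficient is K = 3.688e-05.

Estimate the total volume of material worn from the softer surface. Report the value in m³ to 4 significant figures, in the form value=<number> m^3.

Every step runs at exact precision, and printed values are rounded, and rounded just once: 4 significant figures.
Convert: Distance covered L = v·t = 0.07521 m/s × 198.0 s = 14.89 m.
SI base units throughout: W = 32.28 N, H = 1.262e+09 Pa, K = 3.688e-05.
Wear volume V = K·W·L/H = 3.688e-05 · 32.28 · 14.89 / 1.262e+09 = 1.405e-11 m³.

value=1.405e-11 m^3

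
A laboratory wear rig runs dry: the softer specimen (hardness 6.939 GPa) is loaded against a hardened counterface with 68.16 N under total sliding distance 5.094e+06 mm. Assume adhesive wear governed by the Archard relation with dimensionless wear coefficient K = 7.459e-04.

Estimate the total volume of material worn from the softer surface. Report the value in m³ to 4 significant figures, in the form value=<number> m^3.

All arithmetic runs at exact precision, and intermediate values are printed rounded. Rounded once at the end to four significant figures.
Sliding distance L = 5.094e+06 mm = 5094 m.
Hardness H = 6.939 GPa = 6.939e+09 Pa.
Working in SI base units: W = 68.16 N, H = 6.939e+09 Pa, K = 7.459e-04.
Worn volume V = K·W·L/H = 7.459e-04 · 68.16 · 5094 / 6.939e+09 = 3.732e-08 m³.

value=3.732e-08 m^3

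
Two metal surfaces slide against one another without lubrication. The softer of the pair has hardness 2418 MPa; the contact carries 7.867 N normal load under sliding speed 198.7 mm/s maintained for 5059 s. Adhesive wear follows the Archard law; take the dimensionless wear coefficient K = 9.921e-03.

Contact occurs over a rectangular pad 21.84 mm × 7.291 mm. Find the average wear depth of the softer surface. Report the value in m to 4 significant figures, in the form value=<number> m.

Displayed values are rounded, and every step carries full float precision; rounded once at the end: four significant digits.
Convert: Sliding speed v = 198.7 mm/s = 0.1987 m/s. Distance covered L = v·t = 0.1987 m/s × 5059 s = 1005 m.
Convert: Hardness H = 2418 MPa = 2.418e+09 Pa.
Convert: Pad sides 21.84 mm × 7.291 mm = 0.02184 m × 0.007291 m. Contact area A = 0.02184 m × 0.007291 m = 1.592e-04 m².
In SI base units, W = 7.867 N, H = 2.418e+09 Pa, K = 9.921e-03.
Worn volume V = K·W·L/H = 9.921e-03 · 7.867 · 1005 / 2.418e+09 = 3.245e-08 m³.
Depth h = V/A = 3.245e-08 / 1.592e-04 = 2.038e-04 m.

value=2.038e-04 m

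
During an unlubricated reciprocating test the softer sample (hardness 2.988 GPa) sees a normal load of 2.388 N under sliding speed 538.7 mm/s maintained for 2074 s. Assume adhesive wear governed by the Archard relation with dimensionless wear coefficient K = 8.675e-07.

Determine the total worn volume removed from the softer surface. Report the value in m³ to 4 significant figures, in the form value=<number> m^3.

value=7.746e-13 m^3

All working math carries full float precision. The intermediates are displayed rounded, and one final rounding, at four significant digits.
Sliding speed v = 538.7 mm/s = 0.5387 m/s. Path length L = v·t = 0.5387 m/s × 2074 s = 1117 m.
Hardness H = 2.988 GPa = 2.988e+09 Pa.
Collected in SI base units: W = 2.388 N, H = 2.988e+09 Pa, K = 8.675e-07.
The Archard volume V = K·W·L/H = 8.675e-07 · 2.388 · 1117 / 2.988e+09 = 7.746e-13 m³.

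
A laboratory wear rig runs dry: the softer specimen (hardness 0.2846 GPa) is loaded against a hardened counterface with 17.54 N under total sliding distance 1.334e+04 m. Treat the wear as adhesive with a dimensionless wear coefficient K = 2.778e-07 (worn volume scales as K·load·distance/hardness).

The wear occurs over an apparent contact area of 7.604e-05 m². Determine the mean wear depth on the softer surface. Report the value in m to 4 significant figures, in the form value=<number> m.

value=3.004e-06 m

Each operation keeps full float precision. The intermediates are shown rounded; one last rounding: four significant figures.
Hardness H = 0.2846 GPa = 2.846e+08 Pa.
In SI base units, W = 17.54 N, H = 2.846e+08 Pa, K = 2.778e-07.
Worn volume V = K·W·L/H = 2.778e-07 · 17.54 · 1.334e+04 / 2.846e+08 = 2.284e-10 m³.
Wear depth h = V/A = 2.284e-10 / 7.604e-05 = 3.004e-06 m.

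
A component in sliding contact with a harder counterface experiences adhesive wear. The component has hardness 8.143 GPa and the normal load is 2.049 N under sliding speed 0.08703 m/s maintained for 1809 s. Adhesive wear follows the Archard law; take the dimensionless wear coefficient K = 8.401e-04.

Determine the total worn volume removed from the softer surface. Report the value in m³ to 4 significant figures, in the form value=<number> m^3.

All working math carries full float precision. Shown intermediates are rounded — one last rounding: 4 significant figures.
Sliding distance L = v·t = 0.08703 m/s × 1809 s = 157.4 m.
Hardness H = 8.143 GPa = 8.143e+09 Pa.
Restated in SI base units: W = 2.049 N, H = 8.143e+09 Pa, K = 8.401e-04.
Apply Archard: V = K·W·L/H = 8.401e-04 · 2.049 · 157.4 / 8.143e+09 = 3.328e-11 m³.

value=3.328e-11 m^3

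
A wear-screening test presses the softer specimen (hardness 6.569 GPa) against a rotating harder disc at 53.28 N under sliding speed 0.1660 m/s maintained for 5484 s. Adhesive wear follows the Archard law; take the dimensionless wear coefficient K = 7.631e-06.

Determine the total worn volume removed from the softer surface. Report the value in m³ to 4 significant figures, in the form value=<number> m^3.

The algebra holds full precision. Quoted intermediates are rounded. Rounded once at the end, at four significant digits.
The distance L = v·t = 0.1660 m/s × 5484 s = 910.3 m.
Hardness H = 6.569 GPa = 6.569e+09 Pa.
SI base units throughout: W = 53.28 N, H = 6.569e+09 Pa, K = 7.631e-06.
Worn volume V = K·W·L/H = 7.631e-06 · 53.28 · 910.3 / 6.569e+09 = 5.634e-11 m³.

value=5.634e-11 m^3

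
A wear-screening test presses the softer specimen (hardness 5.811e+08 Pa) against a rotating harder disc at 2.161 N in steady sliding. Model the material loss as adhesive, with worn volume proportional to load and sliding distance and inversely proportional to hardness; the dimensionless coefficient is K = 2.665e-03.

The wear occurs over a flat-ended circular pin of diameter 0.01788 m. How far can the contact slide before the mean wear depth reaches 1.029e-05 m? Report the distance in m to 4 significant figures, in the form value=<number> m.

value=260.7 m

Printed values are rounded, and all working math maintains exact precision; rounded once at the end, at 4 significant digits.
Contact area A = π·d²/4 = π·(0.01788 m)²/4 = 2.511e-04 m².
Restated in SI base units: W = 2.161 N, H = 5.811e+08 Pa, K = 2.665e-03.
Volume at the limit: V_lim = h_lim·A = 1.029e-05 · 2.511e-04 = 2.584e-09 m³.
Inverting, life L = V_lim·H/(K·W) = 2.584e-09 · 5.811e+08 / (2.665e-03 · 2.161) = 260.7 m.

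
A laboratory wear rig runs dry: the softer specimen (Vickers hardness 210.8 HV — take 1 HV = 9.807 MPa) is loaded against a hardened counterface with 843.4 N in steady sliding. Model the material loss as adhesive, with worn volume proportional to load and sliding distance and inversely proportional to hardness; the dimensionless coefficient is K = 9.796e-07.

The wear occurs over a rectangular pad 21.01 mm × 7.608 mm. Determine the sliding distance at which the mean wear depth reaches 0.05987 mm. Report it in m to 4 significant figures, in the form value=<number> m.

Every step runs at full float precision; displayed values are rounded, and one final rounding to four significant figures.
Convert: Hardness H = 210.8 HV × 9.807 MPa/HV = 2067 MPa = 2.067e+09 Pa.
Convert: Pad sides 21.01 mm × 7.608 mm = 0.02101 m × 0.007608 m. Contact area A = 0.02101 m × 0.007608 m = 1.598e-04 m².
Convert: Depth limit h_lim = 0.05987 mm = 5.987e-05 m.
Collected in SI base units: W = 843.4 N, H = 2.067e+09 Pa, K = 9.796e-07.
Wearable volume V_lim = h_lim·A = 5.987e-05 · 1.598e-04 = 9.570e-09 m³.
Sliding life L = V_lim·H/(K·W) = 9.570e-09 · 2.067e+09 / (9.796e-07 · 843.4) = 2.395e+04 m.

value=2.395e+04 m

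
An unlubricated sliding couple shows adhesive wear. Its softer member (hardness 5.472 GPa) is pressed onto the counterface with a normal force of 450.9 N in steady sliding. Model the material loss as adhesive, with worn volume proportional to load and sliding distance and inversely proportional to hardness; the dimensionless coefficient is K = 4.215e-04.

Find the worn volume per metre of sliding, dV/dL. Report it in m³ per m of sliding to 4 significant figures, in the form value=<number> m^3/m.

value=3.473e-11 m^3/m

All arithmetic holds exact precision — shown intermediates are rounded — a lone final rounding: four significant digits.
Hardness H = 5.472 GPa = 5.472e+09 Pa.
In SI base units, W = 450.9 N, H = 5.472e+09 Pa, K = 4.215e-04.
Volumetric rate dV/dL = K·W/H, per unit distance: 4.215e-04 · 450.9 / 5.472e+09 = 3.473e-11 m³/m.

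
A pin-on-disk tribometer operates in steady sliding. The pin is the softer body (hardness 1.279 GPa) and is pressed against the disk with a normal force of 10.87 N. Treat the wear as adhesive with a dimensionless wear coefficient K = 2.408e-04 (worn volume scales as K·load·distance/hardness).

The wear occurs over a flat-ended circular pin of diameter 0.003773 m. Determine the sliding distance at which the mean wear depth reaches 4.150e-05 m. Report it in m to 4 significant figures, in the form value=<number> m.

value=226.7 m

Intermediate values appear rounded; the algebra keeps full float precision. Rounded once at the end, at 4 significant figures.
Convert: Hardness H = 1.279 GPa = 1.279e+09 Pa.
Convert: Contact area A = π·d²/4 = π·(0.003773 m)²/4 = 1.118e-05 m².
Restated in SI base units: W = 10.87 N, H = 1.279e+09 Pa, K = 2.408e-04.
Wearable volume V_lim = h_lim·A = 4.150e-05 · 1.118e-05 = 4.640e-10 m³.
Thus life L = V_lim·H/(K·W) = 4.640e-10 · 1.279e+09 / (2.408e-04 · 10.87) = 226.7 m.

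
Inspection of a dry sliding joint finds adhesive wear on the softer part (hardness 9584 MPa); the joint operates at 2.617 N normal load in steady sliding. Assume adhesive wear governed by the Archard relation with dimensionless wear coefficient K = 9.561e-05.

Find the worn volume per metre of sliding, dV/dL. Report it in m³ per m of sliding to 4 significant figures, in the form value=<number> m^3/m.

value=2.611e-14 m^3/m

All working math maintains exact precision, and shown intermediates are rounded. Rounded once at the end to 4 significant digits.
Hardness H = 9584 MPa = 9.584e+09 Pa.
In SI base units, W = 2.617 N, H = 9.584e+09 Pa, K = 9.561e-05.
The wear rate dV/dL = K·W/H, per unit distance: 9.561e-05 · 2.617 / 9.584e+09 = 2.611e-14 m³/m.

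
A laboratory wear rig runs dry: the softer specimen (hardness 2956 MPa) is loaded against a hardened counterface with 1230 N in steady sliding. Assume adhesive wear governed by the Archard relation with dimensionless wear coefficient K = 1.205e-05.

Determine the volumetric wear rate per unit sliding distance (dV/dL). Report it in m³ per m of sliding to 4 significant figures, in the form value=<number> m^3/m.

value=5.014e-12 m^3/m

Every step keeps full float precision. The intermediates are shown rounded — one last rounding to 4 significant figures.
Hardness H = 2956 MPa = 2.956e+09 Pa.
Expressed in SI base units: W = 1230 N, H = 2.956e+09 Pa, K = 1.205e-05.
Sliding wear rate dV/dL = K·W/H — distance-free: 1.205e-05 · 1230 / 2.956e+09 = 5.014e-12 m³/m.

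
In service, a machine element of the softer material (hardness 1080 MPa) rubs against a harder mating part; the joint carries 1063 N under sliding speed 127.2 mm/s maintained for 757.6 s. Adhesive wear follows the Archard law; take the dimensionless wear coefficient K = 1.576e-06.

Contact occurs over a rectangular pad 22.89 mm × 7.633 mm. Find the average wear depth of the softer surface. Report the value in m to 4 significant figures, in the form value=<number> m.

Intermediates are displayed rounded; all working math maintains exact precision; one last rounding to 4 significant figures.
Convert: Sliding speed v = 127.2 mm/s = 0.1272 m/s. Path length L = v·t = 0.1272 m/s × 757.6 s = 96.37 m.
Convert: Hardness H = 1080 MPa = 1.080e+09 Pa.
Convert: Pad sides 22.89 mm × 7.633 mm = 0.02289 m × 0.007633 m. Contact area A = 0.02289 m × 0.007633 m = 1.747e-04 m².
Restated in SI base units: W = 1063 N, H = 1.080e+09 Pa, K = 1.576e-06.
Wear volume V = K·W·L/H = 1.576e-06 · 1063 · 96.37 / 1.080e+09 = 1.495e-10 m³.
Mean wear depth h = V/A = 1.495e-10 / 1.747e-04 = 8.556e-07 m.

value=8.556e-07 m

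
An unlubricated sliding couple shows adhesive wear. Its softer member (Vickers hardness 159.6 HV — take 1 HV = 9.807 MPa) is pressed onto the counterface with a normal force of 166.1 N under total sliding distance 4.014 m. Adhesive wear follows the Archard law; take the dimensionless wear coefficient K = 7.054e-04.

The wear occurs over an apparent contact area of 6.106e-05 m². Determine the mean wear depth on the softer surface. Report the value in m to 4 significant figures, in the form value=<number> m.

value=4.921e-06 m

Displayed values are rounded — each operation holds exact precision; a single final rounding, at four significant figures.
Convert: Hardness H = 159.6 HV × 9.807 MPa/HV = 1565 MPa = 1.565e+09 Pa.
Working in SI base units: W = 166.1 N, H = 1.565e+09 Pa, K = 7.054e-04.
Apply Archard: V = K·W·L/H = 7.054e-04 · 166.1 · 4.014 / 1.565e+09 = 3.005e-10 m³.
Depth of wear h = V/A = 3.005e-10 / 6.106e-05 = 4.921e-06 m.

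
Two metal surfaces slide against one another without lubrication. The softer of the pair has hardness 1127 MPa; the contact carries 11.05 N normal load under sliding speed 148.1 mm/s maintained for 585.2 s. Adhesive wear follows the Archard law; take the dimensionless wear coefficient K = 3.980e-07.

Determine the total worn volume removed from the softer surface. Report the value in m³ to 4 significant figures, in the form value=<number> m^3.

Quoted intermediates are rounded. Every step runs at exact precision — rounded once at the end: four significant figures.
Convert: Sliding speed v = 148.1 mm/s = 0.1481 m/s. Sliding distance L = v·t = 0.1481 m/s × 585.2 s = 86.67 m.
Convert: Hardness H = 1127 MPa = 1.127e+09 Pa.
Restated in SI base units: W = 11.05 N, H = 1.127e+09 Pa, K = 3.980e-07.
Apply Archard: V = K·W·L/H = 3.980e-07 · 11.05 · 86.67 / 1.127e+09 = 3.382e-13 m³.

value=3.382e-13 m^3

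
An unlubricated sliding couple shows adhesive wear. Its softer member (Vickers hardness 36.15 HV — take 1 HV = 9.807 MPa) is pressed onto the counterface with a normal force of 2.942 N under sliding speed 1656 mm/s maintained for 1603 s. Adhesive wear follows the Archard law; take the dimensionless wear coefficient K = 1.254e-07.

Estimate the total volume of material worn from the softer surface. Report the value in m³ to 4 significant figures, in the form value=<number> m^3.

Shown intermediates are rounded; all working math holds exact precision — a lone final rounding to four significant digits.
Convert: Sliding speed v = 1656 mm/s = 1.656 m/s. Sliding distance L = v·t = 1.656 m/s × 1603 s = 2655 m.
Convert: Hardness H = 36.15 HV × 9.807 MPa/HV = 354.5 MPa = 3.545e+08 Pa.
Expressed in SI base units: W = 2.942 N, H = 3.545e+08 Pa, K = 1.254e-07.
By Archard's law, V = K·W·L/H = 1.254e-07 · 2.942 · 2655 / 3.545e+08 = 2.762e-12 m³.

value=2.762e-12 m^3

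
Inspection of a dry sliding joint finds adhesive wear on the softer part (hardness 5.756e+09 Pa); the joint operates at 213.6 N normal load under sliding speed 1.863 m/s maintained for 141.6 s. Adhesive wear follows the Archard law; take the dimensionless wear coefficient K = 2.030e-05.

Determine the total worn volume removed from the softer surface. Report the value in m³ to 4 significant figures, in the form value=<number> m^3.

Displayed values are rounded. Each operation maintains full precision, and a lone final rounding to four significant figures.
Distance L = v·t = 1.863 m/s × 141.6 s = 263.8 m.
In SI base units: W = 213.6 N, H = 5.756e+09 Pa, K = 2.030e-05.
Wear volume V = K·W·L/H = 2.030e-05 · 213.6 · 263.8 / 5.756e+09 = 1.987e-10 m³.

value=1.987e-10 m^3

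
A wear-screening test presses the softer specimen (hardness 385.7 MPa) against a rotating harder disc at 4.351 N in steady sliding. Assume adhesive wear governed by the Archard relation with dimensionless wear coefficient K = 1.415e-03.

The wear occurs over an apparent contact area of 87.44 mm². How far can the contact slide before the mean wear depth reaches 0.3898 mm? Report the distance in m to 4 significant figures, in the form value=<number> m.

All arithmetic maintains full float precision; printed values are rounded; rounded once at the end: 4 significant digits.
Convert: Hardness H = 385.7 MPa = 3.857e+08 Pa.
Convert: Contact area A = 87.44 mm² = 8.744e-05 m².
Convert: Depth limit h_lim = 0.3898 mm = 3.898e-04 m.
Working in SI base units: W = 4.351 N, H = 3.857e+08 Pa, K = 1.415e-03.
Allowed volume V_lim = h_lim·A = 3.898e-04 · 8.744e-05 = 3.408e-08 m³.
Inverting, life L = V_lim·H/(K·W) = 3.408e-08 · 3.857e+08 / (1.415e-03 · 4.351) = 2135 m.

value=2135 m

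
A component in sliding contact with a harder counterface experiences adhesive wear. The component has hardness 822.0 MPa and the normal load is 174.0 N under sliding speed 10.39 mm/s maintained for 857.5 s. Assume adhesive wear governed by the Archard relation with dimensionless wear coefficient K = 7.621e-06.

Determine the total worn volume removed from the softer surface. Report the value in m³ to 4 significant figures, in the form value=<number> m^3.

The computation maintains exact precision; displayed values are rounded; rounded once at the end to 4 significant digits.
Sliding speed v = 10.39 mm/s = 0.01039 m/s. Total distance L = v·t = 0.01039 m/s × 857.5 s = 8.909 m.
Hardness H = 822.0 MPa = 8.220e+08 Pa.
In SI base units: W = 174.0 N, H = 8.220e+08 Pa, K = 7.621e-06.
Wear volume V = K·W·L/H = 7.621e-06 · 174.0 · 8.909 / 8.220e+08 = 1.437e-11 m³.

value=1.437e-11 m^3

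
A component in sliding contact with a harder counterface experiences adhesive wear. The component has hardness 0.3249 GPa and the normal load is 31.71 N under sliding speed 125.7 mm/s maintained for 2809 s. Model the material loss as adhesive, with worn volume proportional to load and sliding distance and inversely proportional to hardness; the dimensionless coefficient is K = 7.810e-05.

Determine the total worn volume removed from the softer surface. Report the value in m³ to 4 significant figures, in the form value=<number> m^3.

value=2.691e-09 m^3

Printed values are rounded; the algebra runs at full float precision. Rounded once at the end: 4 significant figures.
Sliding speed v = 125.7 mm/s = 0.1257 m/s. The distance L = v·t = 0.1257 m/s × 2809 s = 353.1 m.
Hardness H = 0.3249 GPa = 3.249e+08 Pa.
SI base units throughout: W = 31.71 N, H = 3.249e+08 Pa, K = 7.810e-05.
Worn volume V = K·W·L/H = 7.810e-05 · 31.71 · 353.1 / 3.249e+08 = 2.691e-09 m³.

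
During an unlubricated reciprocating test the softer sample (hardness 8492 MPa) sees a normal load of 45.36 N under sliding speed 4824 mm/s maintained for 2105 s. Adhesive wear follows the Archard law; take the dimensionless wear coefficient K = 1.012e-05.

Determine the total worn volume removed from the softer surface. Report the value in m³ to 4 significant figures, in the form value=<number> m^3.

All arithmetic carries full precision; intermediate values are printed rounded; a single final rounding: 4 significant digits.
Convert: Sliding speed v = 4824 mm/s = 4.824 m/s. The distance L = v·t = 4.824 m/s × 2105 s = 1.015e+04 m.
Convert: Hardness H = 8492 MPa = 8.492e+09 Pa.
Expressed in SI base units: W = 45.36 N, H = 8.492e+09 Pa, K = 1.012e-05.
Archard volume V = K·W·L/H = 1.012e-05 · 45.36 · 1.015e+04 / 8.492e+09 = 5.489e-10 m³.

value=5.489e-10 m^3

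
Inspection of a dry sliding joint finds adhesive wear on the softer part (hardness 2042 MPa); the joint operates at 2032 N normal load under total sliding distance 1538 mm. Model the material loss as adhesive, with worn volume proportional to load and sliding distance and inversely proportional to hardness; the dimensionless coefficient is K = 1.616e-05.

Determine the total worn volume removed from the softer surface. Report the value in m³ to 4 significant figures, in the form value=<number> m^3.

value=2.473e-11 m^3

The algebra runs at full float precision, and shown intermediates are rounded, and rounded once at the end to four significant figures.
Convert: Distance covered L = 1538 mm = 1.538 m.
Convert: Hardness H = 2042 MPa = 2.042e+09 Pa.
Expressed in SI base units: W = 2032 N, H = 2.042e+09 Pa, K = 1.616e-05.
Worn volume V = K·W·L/H = 1.616e-05 · 2032 · 1.538 / 2.042e+09 = 2.473e-11 m³.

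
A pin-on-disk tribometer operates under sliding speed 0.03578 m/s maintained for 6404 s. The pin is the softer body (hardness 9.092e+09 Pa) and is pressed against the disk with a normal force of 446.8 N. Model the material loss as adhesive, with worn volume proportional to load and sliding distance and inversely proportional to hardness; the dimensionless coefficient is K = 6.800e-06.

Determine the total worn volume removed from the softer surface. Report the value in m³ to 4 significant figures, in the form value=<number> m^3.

value=7.657e-11 m^3

Intermediate values appear rounded; every step keeps full float precision; one final rounding to four significant digits.
Convert: Distance L = v·t = 0.03578 m/s × 6404 s = 229.1 m.
As SI base values: W = 446.8 N, H = 9.092e+09 Pa, K = 6.800e-06.
Archard volume V = K·W·L/H = 6.800e-06 · 446.8 · 229.1 / 9.092e+09 = 7.657e-11 m³.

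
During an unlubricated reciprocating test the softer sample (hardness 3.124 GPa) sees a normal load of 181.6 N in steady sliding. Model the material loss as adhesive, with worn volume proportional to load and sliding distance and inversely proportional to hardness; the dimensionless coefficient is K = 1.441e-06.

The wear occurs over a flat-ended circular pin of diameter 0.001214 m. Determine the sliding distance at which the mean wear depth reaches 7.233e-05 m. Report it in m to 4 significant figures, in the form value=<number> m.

The intermediates are shown rounded — each operation carries full precision; one last rounding, at four significant figures.
Hardness H = 3.124 GPa = 3.124e+09 Pa.
Contact area A = π·d²/4 = π·(0.001214 m)²/4 = 1.158e-06 m².
Expressed in SI base units: W = 181.6 N, H = 3.124e+09 Pa, K = 1.441e-06.
Permissible volume V_lim = h_lim·A = 7.233e-05 · 1.158e-06 = 8.372e-11 m³.
Thus life L = V_lim·H/(K·W) = 8.372e-11 · 3.124e+09 / (1.441e-06 · 181.6) = 999.5 m.

value=999.5 m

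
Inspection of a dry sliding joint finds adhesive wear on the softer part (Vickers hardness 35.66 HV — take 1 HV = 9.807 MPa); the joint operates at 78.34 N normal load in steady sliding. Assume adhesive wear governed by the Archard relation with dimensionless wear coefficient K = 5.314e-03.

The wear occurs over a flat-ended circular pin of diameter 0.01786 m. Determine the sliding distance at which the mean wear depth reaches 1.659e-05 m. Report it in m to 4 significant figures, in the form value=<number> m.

The intermediates appear rounded, and each operation runs at exact precision. Rounded once at the end: four significant digits.
Hardness H = 35.66 HV × 9.807 MPa/HV = 349.7 MPa = 3.497e+08 Pa.
Contact area A = π·d²/4 = π·(0.01786 m)²/4 = 2.505e-04 m².
Restated in SI base units: W = 78.34 N, H = 3.497e+08 Pa, K = 5.314e-03.
Limit volume V_lim = h_lim·A = 1.659e-05 · 2.505e-04 = 4.156e-09 m³.
So the life L = V_lim·H/(K·W) = 4.156e-09 · 3.497e+08 / (5.314e-03 · 78.34) = 3.491 m.

value=3.491 m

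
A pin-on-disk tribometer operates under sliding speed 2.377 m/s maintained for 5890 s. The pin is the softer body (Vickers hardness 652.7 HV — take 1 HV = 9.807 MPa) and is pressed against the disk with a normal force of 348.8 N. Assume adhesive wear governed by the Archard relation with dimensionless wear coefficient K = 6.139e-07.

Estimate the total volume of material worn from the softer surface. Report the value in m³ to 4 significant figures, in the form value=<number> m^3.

value=4.683e-10 m^3

Displayed values are rounded — the computation carries full precision — a lone final rounding: 4 significant figures.
Convert: The distance L = v·t = 2.377 m/s × 5890 s = 1.400e+04 m.
Convert: Hardness H = 652.7 HV × 9.807 MPa/HV = 6401 MPa = 6.401e+09 Pa.
In SI base units: W = 348.8 N, H = 6.401e+09 Pa, K = 6.139e-07.
Wear volume V = K·W·L/H = 6.139e-07 · 348.8 · 1.400e+04 / 6.401e+09 = 4.683e-10 m³.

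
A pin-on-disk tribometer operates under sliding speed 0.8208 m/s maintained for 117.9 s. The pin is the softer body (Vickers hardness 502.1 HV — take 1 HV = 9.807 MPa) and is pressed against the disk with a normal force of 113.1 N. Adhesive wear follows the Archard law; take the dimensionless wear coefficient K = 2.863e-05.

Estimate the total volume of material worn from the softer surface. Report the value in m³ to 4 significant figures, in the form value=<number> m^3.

Intermediate values are displayed rounded. The computation runs at full float precision. Rounded just once: four significant figures.
Convert: Distance covered L = v·t = 0.8208 m/s × 117.9 s = 96.77 m.
Convert: Hardness H = 502.1 HV × 9.807 MPa/HV = 4924 MPa = 4.924e+09 Pa.
SI base units throughout: W = 113.1 N, H = 4.924e+09 Pa, K = 2.863e-05.
The Archard volume V = K·W·L/H = 2.863e-05 · 113.1 · 96.77 / 4.924e+09 = 6.364e-11 m³.

value=6.364e-11 m^3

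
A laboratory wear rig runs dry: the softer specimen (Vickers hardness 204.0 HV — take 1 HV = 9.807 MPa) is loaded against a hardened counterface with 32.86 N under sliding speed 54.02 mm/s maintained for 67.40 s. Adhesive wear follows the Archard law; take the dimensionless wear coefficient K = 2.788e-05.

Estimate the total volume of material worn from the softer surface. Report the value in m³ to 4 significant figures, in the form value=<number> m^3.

The computation maintains full float precision. Intermediate values are displayed rounded, and a lone final rounding to 4 significant figures.
Sliding speed v = 54.02 mm/s = 0.05402 m/s. Distance L = v·t = 0.05402 m/s × 67.40 s = 3.641 m.
Hardness H = 204.0 HV × 9.807 MPa/HV = 2001 MPa = 2.001e+09 Pa.
In SI base units: W = 32.86 N, H = 2.001e+09 Pa, K = 2.788e-05.
Archard relation: V = K·W·L/H = 2.788e-05 · 32.86 · 3.641 / 2.001e+09 = 1.667e-12 m³.

value=1.667e-12 m^3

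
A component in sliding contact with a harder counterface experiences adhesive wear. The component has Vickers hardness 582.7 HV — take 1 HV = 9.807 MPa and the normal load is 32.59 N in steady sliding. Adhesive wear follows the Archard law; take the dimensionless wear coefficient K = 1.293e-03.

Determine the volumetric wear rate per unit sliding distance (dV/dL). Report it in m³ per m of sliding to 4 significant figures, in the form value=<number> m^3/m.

All arithmetic holds exact precision — intermediate values are displayed rounded. Rounded once at the end: four significant figures.
Hardness H = 582.7 HV × 9.807 MPa/HV = 5715 MPa = 5.715e+09 Pa.
In SI base units, W = 32.59 N, H = 5.715e+09 Pa, K = 1.293e-03.
Sliding wear rate dV/dL = K·W/H, per unit distance: 1.293e-03 · 32.59 / 5.715e+09 = 7.374e-12 m³/m.

value=7.374e-12 m^3/m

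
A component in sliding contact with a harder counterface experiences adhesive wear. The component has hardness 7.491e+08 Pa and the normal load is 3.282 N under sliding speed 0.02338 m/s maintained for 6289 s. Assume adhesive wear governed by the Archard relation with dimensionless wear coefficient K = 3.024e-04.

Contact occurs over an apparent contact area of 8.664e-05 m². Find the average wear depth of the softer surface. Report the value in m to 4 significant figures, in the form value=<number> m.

Intermediates are displayed rounded; every step holds exact precision; rounded just once, at four significant digits.
Convert: The distance L = v·t = 0.02338 m/s × 6289 s = 147.0 m.
Restated in SI base units: W = 3.282 N, H = 7.491e+08 Pa, K = 3.024e-04.
Apply Archard: V = K·W·L/H = 3.024e-04 · 3.282 · 147.0 / 7.491e+08 = 1.948e-10 m³.
Depth h = V/A = 1.948e-10 / 8.664e-05 = 2.248e-06 m.

value=2.248e-06 m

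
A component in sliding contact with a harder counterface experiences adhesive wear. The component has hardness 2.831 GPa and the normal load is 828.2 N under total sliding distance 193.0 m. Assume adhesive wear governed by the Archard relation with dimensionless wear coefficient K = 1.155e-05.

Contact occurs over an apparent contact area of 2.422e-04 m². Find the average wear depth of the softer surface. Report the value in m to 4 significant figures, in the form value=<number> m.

Every step holds exact precision, and printed values are rounded — rounded just once: 4 significant digits.
Convert: Hardness H = 2.831 GPa = 2.831e+09 Pa.
In SI base units: W = 828.2 N, H = 2.831e+09 Pa, K = 1.155e-05.
The Archard volume V = K·W·L/H = 1.155e-05 · 828.2 · 193.0 / 2.831e+09 = 6.521e-10 m³.
Average depth h = V/A = 6.521e-10 / 2.422e-04 = 2.693e-06 m.

value=2.693e-06 m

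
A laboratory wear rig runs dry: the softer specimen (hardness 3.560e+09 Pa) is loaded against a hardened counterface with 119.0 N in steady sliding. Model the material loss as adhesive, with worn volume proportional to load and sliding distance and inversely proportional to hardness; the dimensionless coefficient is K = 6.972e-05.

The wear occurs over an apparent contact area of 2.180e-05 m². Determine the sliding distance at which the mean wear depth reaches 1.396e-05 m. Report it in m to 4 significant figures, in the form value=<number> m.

value=130.6 m

Shown intermediates are rounded; the algebra carries exact precision, and a lone final rounding, at four significant figures.
Collected in SI base units: W = 119.0 N, H = 3.560e+09 Pa, K = 6.972e-05.
Volume at the limit: V_lim = h_lim·A = 1.396e-05 · 2.180e-05 = 3.043e-10 m³.
So the life L = V_lim·H/(K·W) = 3.043e-10 · 3.560e+09 / (6.972e-05 · 119.0) = 130.6 m.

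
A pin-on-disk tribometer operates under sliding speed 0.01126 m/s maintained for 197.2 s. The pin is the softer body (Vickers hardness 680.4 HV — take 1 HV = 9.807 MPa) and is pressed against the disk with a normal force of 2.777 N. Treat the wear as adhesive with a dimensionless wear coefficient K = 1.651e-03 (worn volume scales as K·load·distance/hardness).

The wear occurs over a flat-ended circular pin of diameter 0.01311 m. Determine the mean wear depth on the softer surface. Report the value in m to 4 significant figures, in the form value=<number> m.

Intermediates appear rounded. Every step holds exact precision. Rounded just once: four significant digits.
The distance L = v·t = 0.01126 m/s × 197.2 s = 2.220 m.
Hardness H = 680.4 HV × 9.807 MPa/HV = 6673 MPa = 6.673e+09 Pa.
Contact area A = π·d²/4 = π·(0.01311 m)²/4 = 1.350e-04 m².
As SI base values: W = 2.777 N, H = 6.673e+09 Pa, K = 1.651e-03.
Worn volume V = K·W·L/H = 1.651e-03 · 2.777 · 2.220 / 6.673e+09 = 1.526e-12 m³.
Mean depth h = V/A = 1.526e-12 / 1.350e-04 = 1.130e-08 m.

value=1.130e-08 m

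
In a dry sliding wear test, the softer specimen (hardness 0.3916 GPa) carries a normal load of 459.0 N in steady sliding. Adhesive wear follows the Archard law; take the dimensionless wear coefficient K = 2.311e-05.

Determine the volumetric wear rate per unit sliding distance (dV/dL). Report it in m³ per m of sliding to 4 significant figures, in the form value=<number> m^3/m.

value=2.709e-11 m^3/m

Quoted intermediates are rounded; each operation maintains full float precision; a lone final rounding: four significant digits.
Hardness H = 0.3916 GPa = 3.916e+08 Pa.
Working in SI base units: W = 459.0 N, H = 3.916e+08 Pa, K = 2.311e-05.
The wear rate dV/dL = K·W/H, so: 2.311e-05 · 459.0 / 3.916e+08 = 2.709e-11 m³/m.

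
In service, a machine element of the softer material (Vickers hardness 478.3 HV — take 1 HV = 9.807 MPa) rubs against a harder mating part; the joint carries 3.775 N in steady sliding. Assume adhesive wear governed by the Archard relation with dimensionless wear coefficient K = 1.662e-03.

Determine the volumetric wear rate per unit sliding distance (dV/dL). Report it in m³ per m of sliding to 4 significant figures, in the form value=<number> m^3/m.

The computation runs at full float precision, and intermediates are printed rounded. Rounded just once to 4 significant figures.
Hardness H = 478.3 HV × 9.807 MPa/HV = 4691 MPa = 4.691e+09 Pa.
As SI base values: W = 3.775 N, H = 4.691e+09 Pa, K = 1.662e-03.
Volumetric rate dV/dL = K·W/H: 1.662e-03 · 3.775 / 4.691e+09 = 1.338e-12 m³/m.

value=1.338e-12 m^3/m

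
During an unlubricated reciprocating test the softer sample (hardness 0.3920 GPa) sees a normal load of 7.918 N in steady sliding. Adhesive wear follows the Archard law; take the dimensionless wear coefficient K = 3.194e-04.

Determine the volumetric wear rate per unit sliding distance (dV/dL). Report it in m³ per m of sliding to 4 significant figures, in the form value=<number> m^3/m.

value=6.452e-12 m^3/m

The intermediates are displayed rounded — each operation carries full precision; one final rounding: four significant digits.
Convert: Hardness H = 0.3920 GPa = 3.920e+08 Pa.
Working in SI base units: W = 7.918 N, H = 3.920e+08 Pa, K = 3.194e-04.
Sliding wear rate dV/dL = K·W/H — distance-free: 3.194e-04 · 7.918 / 3.920e+08 = 6.452e-12 m³/m.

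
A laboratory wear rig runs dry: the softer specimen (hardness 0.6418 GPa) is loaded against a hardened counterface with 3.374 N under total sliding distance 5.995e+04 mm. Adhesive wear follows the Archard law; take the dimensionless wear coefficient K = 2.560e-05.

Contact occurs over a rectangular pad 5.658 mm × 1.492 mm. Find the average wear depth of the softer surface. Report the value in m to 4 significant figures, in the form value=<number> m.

The computation maintains exact precision. Intermediates appear rounded, and rounded just once: 4 significant figures.
Distance covered L = 5.995e+04 mm = 59.95 m.
Hardness H = 0.6418 GPa = 6.418e+08 Pa.
Pad sides 5.658 mm × 1.492 mm = 0.005658 m × 0.001492 m. Contact area A = 0.005658 m × 0.001492 m = 8.442e-06 m².
Restated in SI base units: W = 3.374 N, H = 6.418e+08 Pa, K = 2.560e-05.
Archard volume V = K·W·L/H = 2.560e-05 · 3.374 · 59.95 / 6.418e+08 = 8.068e-12 m³.
Depth of wear h = V/A = 8.068e-12 / 8.442e-06 = 9.557e-07 m.

value=9.557e-07 m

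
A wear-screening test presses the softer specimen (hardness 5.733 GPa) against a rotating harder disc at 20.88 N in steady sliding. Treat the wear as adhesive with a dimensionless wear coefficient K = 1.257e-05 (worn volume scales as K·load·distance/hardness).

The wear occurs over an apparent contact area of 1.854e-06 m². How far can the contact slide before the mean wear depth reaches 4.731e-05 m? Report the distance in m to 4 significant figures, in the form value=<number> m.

Each operation carries full float precision — the intermediates are shown rounded, and rounded once at the end to 4 significant digits.
Hardness H = 5.733 GPa = 5.733e+09 Pa.
In SI base units: W = 20.88 N, H = 5.733e+09 Pa, K = 1.257e-05.
Volume at the limit: V_lim = h_lim·A = 4.731e-05 · 1.854e-06 = 8.771e-11 m³.
Sliding life L = V_lim·H/(K·W) = 8.771e-11 · 5.733e+09 / (1.257e-05 · 20.88) = 1916 m.

value=1916 m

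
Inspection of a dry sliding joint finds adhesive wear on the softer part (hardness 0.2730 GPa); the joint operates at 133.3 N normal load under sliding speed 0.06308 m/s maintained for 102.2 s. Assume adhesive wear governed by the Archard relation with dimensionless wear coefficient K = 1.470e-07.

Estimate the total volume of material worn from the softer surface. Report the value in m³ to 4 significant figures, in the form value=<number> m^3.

Printed values are rounded; all arithmetic carries exact precision. Rounded just once: 4 significant digits.
Convert: Sliding distance L = v·t = 0.06308 m/s × 102.2 s = 6.447 m.
Convert: Hardness H = 0.2730 GPa = 2.730e+08 Pa.
As SI base values: W = 133.3 N, H = 2.730e+08 Pa, K = 1.470e-07.
The Archard volume V = K·W·L/H = 1.470e-07 · 133.3 · 6.447 / 2.730e+08 = 4.627e-13 m³.

value=4.627e-13 m^3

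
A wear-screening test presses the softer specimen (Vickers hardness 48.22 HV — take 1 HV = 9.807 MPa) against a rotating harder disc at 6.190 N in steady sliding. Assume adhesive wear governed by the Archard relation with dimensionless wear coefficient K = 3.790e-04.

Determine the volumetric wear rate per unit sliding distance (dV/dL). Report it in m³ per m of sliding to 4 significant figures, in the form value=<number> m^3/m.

The algebra maintains full float precision; the intermediates are shown rounded; rounded just once, at 4 significant digits.
Convert: Hardness H = 48.22 HV × 9.807 MPa/HV = 472.9 MPa = 4.729e+08 Pa.
Collected in SI base units: W = 6.190 N, H = 4.729e+08 Pa, K = 3.790e-04.
Sliding wear rate dV/dL = K·W/H (independent of L): 3.790e-04 · 6.190 / 4.729e+08 = 4.961e-12 m³/m.

value=4.961e-12 m^3/m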